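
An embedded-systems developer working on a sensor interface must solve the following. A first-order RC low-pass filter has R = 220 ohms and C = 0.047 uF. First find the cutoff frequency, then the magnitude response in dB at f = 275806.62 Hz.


Step 1 — cutoff frequency:
fc = 1 / (2*pi*R*C)
C = 0.047 uF = 4.7e-08 F
fc = 1 / (2*pi*220*4.7e-08)
   = 15392.161 Hz

Step 2 — magnitude at f = 275806.62 Hz:
|H(f)| = 1 / sqrt(1 + (f/fc)^2)
f/fc = 275806.62 / 15392.161 = 17.918642
|H| = 1 / sqrt(1 + 321.077731) = 0.0557211
|H|_dB = 20*log10(0.0557211) = -25.08 dB

fc = 15392.161 Hz; |H(275806.62 Hz)| = -25.08 dB


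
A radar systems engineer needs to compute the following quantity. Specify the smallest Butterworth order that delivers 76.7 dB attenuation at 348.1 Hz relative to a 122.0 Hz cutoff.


Butterworth filter order formula:
n = log10(10^(A/10) - 1) / (2 * log10(f_stop/f_pass))
10^(76.7/10) - 1 = 46773513.1287
f_stop/f_pass = 348.1 / 122.0 = 2.8533
n = 8.4222 -> ceil = 9

9


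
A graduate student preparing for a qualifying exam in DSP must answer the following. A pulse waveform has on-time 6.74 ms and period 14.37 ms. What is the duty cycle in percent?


Duty cycle as a percentage:
DC = (t_on / T) * 100
   = (6.74 / 14.37) * 100
   = 0.469033 * 100
   = 46.9 %

46.9 %


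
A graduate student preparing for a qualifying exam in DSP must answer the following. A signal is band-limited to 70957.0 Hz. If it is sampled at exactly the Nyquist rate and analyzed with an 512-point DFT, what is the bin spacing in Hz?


Step 1 — Nyquist sampling rate:
fs = 2 * fmax = 2 * 70957.0 = 141914.0 Hz

Step 2 — DFT bin spacing:
df = fs / N = 141914.0 / 512 = 277.1758 Hz

277.1758 Hz


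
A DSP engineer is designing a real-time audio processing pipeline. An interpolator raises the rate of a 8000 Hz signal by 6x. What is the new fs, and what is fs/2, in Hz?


Step 1 — output sample rate after interpolation by L:
fs_out = L * fs_in = 6 * 8000 = 48000 Hz

Step 2 — Nyquist frequency of the output stream:
f_Nyq = fs_out / 2 = 48000 / 2 = 24000.0 Hz

fs_out = 48000 Hz; f_Nyquist = 24000.0 Hz


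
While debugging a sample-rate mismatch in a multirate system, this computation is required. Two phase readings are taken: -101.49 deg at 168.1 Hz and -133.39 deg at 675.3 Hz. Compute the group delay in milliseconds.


Group delay from phase difference:
tau = -d(phi)/d(omega)
d(phi) = -31.9 deg = -0.55676 rad
d(omega) = 2*pi*(675.3 - 168.1) = 3186.8316 rad/s
tau = -(-0.55676) / 3186.8316
    = 0.1747 ms

0.1747 ms


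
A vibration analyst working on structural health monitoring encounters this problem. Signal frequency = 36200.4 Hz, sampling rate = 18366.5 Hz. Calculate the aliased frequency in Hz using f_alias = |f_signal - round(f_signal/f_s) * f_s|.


Compute the nearest integer multiple of fs to the signal:
n = round(36200.4 / 18366.5) = 2
f_alias = |36200.4 - 2 * 18366.5|
        = |36200.4 - 36733.0|
        = 532.6 Hz

532.6


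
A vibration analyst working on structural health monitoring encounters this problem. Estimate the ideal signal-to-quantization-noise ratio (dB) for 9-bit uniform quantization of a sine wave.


Theoretical SNR for a full-scale sinusoid:
SNR = 6.02 * N + 1.76
    = 6.02 * 9 + 1.76
    = 54.18 + 1.76
    = 55.94 dB

55.94 dB


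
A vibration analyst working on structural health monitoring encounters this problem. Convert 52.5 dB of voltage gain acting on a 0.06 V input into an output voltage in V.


Output voltage from dB gain:
V_out = V_in * 10^(gain_dB / 20)
      = 0.06 * 10^(52.5 / 20)
      = 0.06 * 421.696503
      = 25.3018 V

25.3018 V


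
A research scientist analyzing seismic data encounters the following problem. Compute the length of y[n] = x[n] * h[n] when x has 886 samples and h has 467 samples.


Linear convolution output length:
L = N + M - 1
  = 886 + 467 - 1
  = 1352 samples

1352


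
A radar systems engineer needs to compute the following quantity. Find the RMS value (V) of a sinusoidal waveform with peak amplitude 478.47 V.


RMS voltage for a sinusoidal waveform:
V_rms = V_peak / sqrt(2)
      = 478.47 / 1.414214
      = 338.329 V

338.329 V


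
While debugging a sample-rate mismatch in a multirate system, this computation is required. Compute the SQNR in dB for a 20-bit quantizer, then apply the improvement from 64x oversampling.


Step 1 — baseline SQNR at Nyquist:
SQNR_base = 6.02*N + 1.76
          = 6.02*20 + 1.76
          = 122.16 dB

Step 2 — oversampling processing gain:
G = 10*log10(OSR) = 10*log10(64) = 18.06 dB

Step 3 — total:
SQNR_total = 122.16 + 18.06 = 140.22 dB

Base SQNR = 122.16 dB; oversampled SQNR = 140.22 dB


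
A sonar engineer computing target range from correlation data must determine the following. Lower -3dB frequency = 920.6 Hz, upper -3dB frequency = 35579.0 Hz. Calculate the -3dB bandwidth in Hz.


Bandwidth is the difference of -3dB frequencies:
BW = f_high - f_low
   = 35579.0 - 920.6
   = 34658.4 Hz

34658.4 Hz


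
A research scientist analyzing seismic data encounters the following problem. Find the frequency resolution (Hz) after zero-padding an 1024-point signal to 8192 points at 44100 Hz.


Frequency resolution after zero-padding:
N_padded = 1024 * 8 = 8192
df = fs / N_padded
   = 44100 / 8192
   = 5.3833 Hz

5.3833 Hz


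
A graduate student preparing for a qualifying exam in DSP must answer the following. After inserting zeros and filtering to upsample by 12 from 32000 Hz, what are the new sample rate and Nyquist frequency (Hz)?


Step 1 — output sample rate after interpolation by L:
fs_out = L * fs_in = 12 * 32000 = 384000 Hz

Step 2 — Nyquist frequency of the output stream:
f_Nyq = fs_out / 2 = 384000 / 2 = 192000.0 Hz

fs_out = 384000 Hz; f_Nyquist = 192000.0 Hz


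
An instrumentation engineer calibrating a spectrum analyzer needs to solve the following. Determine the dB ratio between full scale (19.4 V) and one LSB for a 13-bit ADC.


Dynamic range from full-scale to LSB:
V_min = V_max / 2^bits = 19.4 / 2^13
DR = 20 * log10(V_max / V_min)
   = 20 * log10(2^13)
   = 20 * 13 * log10(2)
   = 78.27 dB

78.27 dB


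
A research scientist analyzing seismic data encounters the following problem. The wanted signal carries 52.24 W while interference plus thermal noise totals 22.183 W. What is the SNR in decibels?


SNR in decibels:
SNR = 10 * log10(Ps / Pn)
    = 10 * log10(52.24 / 22.183)
    = 10 * log10(2.355)
    = 10 * 0.372
    = 3.72 dB

3.72 dB


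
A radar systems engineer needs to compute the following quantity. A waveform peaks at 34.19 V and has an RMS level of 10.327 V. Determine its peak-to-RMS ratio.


Crest factor is the ratio of peak to RMS:
CF = V_peak / V_rms
   = 34.19 / 10.327
   = 3.3107

3.3107


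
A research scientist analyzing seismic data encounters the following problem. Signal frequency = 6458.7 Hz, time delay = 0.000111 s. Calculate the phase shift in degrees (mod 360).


Phase shift from frequency and time delay:
phi = 360 * f * t_delay
    = 360 * 6458.7 * 0.000111
    = 258.09 degrees
    mod 360 = 258.09 degrees

258.09 degrees


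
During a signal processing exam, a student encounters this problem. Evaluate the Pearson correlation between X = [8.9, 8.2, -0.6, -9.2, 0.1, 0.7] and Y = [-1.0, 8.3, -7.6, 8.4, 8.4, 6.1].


Pearson correlation coefficient (population):
r = cov(X,Y) / (std(X) * std(Y))
Mean X = 1.35, Mean Y = 3.7667
Cov(X,Y) = -6.493333
Std(X) = 6.069253, Std(Y) = 6.067033
r = -0.1763

-0.1763


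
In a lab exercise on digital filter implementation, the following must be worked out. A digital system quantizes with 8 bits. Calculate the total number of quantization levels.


Number of quantization levels = 2^N
= 2^8
= 256

256


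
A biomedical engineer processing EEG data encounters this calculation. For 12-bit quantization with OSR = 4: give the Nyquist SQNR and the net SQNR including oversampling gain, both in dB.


Step 1 — baseline SQNR at Nyquist:
SQNR_base = 6.02*N + 1.76
          = 6.02*12 + 1.76
          = 74.0 dB

Step 2 — oversampling processing gain:
G = 10*log10(OSR) = 10*log10(4) = 6.02 dB

Step 3 — total:
SQNR_total = 74.0 + 6.02 = 80.02 dB

Base SQNR = 74.0 dB; oversampled SQNR = 80.02 dB


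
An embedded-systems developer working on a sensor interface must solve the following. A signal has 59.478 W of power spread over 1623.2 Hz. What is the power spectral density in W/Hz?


Power spectral density:
PSD = P / BW
    = 59.478 / 1623.2
    = 0.03664243 W/Hz

0.03664243 W/Hz


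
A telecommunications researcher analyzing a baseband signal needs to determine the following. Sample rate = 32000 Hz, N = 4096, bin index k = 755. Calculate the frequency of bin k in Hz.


Frequency of DFT bin k:
f_k = k * fs / N
    = 755 * 32000 / 4096
    = 24160000 / 4096
    = 5898.438 Hz

5898.438 Hz


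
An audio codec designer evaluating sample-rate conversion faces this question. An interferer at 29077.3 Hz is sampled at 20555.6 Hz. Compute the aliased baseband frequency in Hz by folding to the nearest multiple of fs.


Compute the nearest integer multiple of fs to the signal:
n = round(29077.3 / 20555.6) = 1
f_alias = |29077.3 - 1 * 20555.6|
        = |29077.3 - 20555.6|
        = 8521.7 Hz

8521.7


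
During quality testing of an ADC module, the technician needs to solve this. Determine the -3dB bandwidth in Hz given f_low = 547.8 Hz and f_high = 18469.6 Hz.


Bandwidth is the difference of -3dB frequencies:
BW = f_high - f_low
   = 18469.6 - 547.8
   = 17921.8 Hz

17921.8 Hz


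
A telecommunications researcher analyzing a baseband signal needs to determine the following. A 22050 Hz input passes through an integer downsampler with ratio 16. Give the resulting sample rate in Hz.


Decimation reduces the sample rate:
fs_out = fs_in / M
       = 22050 / 16
       = 1378.125 Hz

1378.125 Hz


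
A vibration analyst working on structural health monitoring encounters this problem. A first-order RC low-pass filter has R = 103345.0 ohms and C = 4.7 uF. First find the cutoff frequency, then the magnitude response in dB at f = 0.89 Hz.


Step 1 — cutoff frequency:
fc = 1 / (2*pi*R*C)
C = 4.7 uF = 4.7e-06 F
fc = 1 / (2*pi*103345.0*4.7e-06)
   = 0.327667 Hz

Step 2 — magnitude at f = 0.89 Hz:
|H(f)| = 1 / sqrt(1 + (f/fc)^2)
f/fc = 0.89 / 0.327667 = 2.716172
|H| = 1 / sqrt(1 + 7.37759) = 0.345494
|H|_dB = 20*log10(0.345494) = -9.23 dB

fc = 0.327667 Hz; |H(0.89 Hz)| = -9.23 dB


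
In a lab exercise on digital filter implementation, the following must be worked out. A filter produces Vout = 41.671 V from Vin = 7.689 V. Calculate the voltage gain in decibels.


Voltage gain in dB:
G = 20 * log10(Vout / Vin)
  = 20 * log10(41.671 / 7.689)
  = 20 * log10(5.41956)
  = 20 * 0.733964
  = 14.68 dB

14.68 dB


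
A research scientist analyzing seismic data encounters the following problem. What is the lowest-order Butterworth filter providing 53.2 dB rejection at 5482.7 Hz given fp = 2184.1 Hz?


Butterworth filter order formula:
n = log10(10^(A/10) - 1) / (2 * log10(f_stop/f_pass))
10^(53.2/10) - 1 = 208928.6131
f_stop/f_pass = 5482.7 / 2184.1 = 2.5103
n = 6.6546 -> ceil = 7

7


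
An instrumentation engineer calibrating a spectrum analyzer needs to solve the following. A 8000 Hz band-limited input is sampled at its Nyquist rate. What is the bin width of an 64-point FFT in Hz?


Step 1 — Nyquist sampling rate:
fs = 2 * fmax = 2 * 8000 = 16000 Hz

Step 2 — DFT bin spacing:
df = fs / N = 16000 / 64 = 250.0 Hz

250.0 Hz


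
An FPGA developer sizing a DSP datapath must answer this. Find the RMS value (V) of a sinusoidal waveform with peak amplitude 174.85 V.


RMS voltage for a sinusoidal waveform:
V_rms = V_peak / sqrt(2)
      = 174.85 / 1.414214
      = 123.638 V

123.638 V


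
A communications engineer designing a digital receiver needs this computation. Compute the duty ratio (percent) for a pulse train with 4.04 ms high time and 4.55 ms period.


Duty cycle as a percentage:
DC = (t_on / T) * 100
   = (4.04 / 4.55) * 100
   = 0.887912 * 100
   = 88.79 %

88.79 %


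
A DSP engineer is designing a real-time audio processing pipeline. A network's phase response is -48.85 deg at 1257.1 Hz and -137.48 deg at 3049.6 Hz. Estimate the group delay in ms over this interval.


Group delay from phase difference:
tau = -d(phi)/d(omega)
d(phi) = -88.63 deg = -1.546885 rad
d(omega) = 2*pi*(3049.6 - 1257.1) = 11262.6097 rad/s
tau = -(-1.546885) / 11262.6097
    = 0.1373 ms

0.1373 ms


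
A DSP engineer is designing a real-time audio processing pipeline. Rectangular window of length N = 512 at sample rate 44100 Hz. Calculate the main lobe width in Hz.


Main lobe width for a rectangular window:
Width = 2 * fs / N
      = 2 * 44100 / 512
      = 88200 / 512
      = 172.266 Hz

172.266 Hz


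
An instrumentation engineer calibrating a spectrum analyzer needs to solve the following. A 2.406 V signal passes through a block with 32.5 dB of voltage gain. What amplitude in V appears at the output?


Output voltage from dB gain:
V_out = V_in * 10^(gain_dB / 20)
      = 2.406 * 10^(32.5 / 20)
      = 2.406 * 42.16965
      = 101.4602 V

101.4602 V


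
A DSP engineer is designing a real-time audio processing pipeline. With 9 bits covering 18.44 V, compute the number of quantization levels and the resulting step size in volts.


Step 1 — number of quantization levels:
L = 2^N = 2^9 = 512

Step 2 — LSB step size:
delta = Vfs / L
      = 18.44 / 512
      = 0.03601563 V

Levels = 512; step size = 0.03601563 V


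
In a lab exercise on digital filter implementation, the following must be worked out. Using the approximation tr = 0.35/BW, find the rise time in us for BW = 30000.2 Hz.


Rise time from bandwidth relationship:
tr = 0.35 / BW
   = 0.35 / 30000.2
   = 1.166658889e-05 s
   = 11.6666 us

11.6666 us


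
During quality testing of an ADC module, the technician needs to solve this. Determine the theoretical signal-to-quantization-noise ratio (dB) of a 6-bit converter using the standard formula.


Theoretical SNR for a full-scale sinusoid:
SNR = 6.02 * N + 1.76
    = 6.02 * 6 + 1.76
    = 36.12 + 1.76
    = 37.88 dB

37.88 dB


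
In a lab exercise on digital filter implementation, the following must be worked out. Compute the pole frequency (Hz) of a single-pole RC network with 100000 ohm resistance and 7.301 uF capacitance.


Cutoff frequency of a first-order RC filter:
fc = 1 / (2 * pi * R * C)
C = 7.301 uF = 7.301e-06 F
fc = 1 / (2 * pi * 100000 * 7.301e-06)
   = 1 / 4.5873535927718
   = 0.217991 Hz

0.217991 Hz


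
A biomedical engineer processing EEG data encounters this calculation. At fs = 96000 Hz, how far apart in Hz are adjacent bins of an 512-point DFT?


DFT frequency resolution:
df = fs / N
   = 96000 / 512
   = 187.5 Hz

187.5 Hz


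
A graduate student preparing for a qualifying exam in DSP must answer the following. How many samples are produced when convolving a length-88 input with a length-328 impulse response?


Linear convolution output length:
L = N + M - 1
  = 88 + 328 - 1
  = 415 samples

415


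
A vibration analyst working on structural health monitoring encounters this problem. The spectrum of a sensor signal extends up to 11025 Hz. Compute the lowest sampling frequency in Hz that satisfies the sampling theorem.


The Nyquist rate is twice the maximum frequency component.
fs_min = 2 * fmax
      = 2 * 11025
      = 22050 Hz

22050


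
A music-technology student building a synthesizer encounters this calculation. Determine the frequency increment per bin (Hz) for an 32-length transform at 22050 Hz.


DFT frequency resolution:
df = fs / N
   = 22050 / 32
   = 689.0625 Hz

689.0625 Hz


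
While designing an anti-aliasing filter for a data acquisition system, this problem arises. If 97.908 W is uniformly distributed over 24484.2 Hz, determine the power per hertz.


Power spectral density:
PSD = P / BW
    = 97.908 / 24484.2
    = 0.00399882 W/Hz

0.00399882 W/Hz


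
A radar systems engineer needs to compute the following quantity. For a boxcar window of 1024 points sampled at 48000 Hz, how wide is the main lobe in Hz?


Main lobe width for a rectangular window:
Width = 2 * fs / N
      = 2 * 48000 / 1024
      = 96000 / 1024
      = 93.75 Hz

93.75 Hz


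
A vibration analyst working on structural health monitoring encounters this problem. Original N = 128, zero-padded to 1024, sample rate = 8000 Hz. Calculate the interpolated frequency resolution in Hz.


Frequency resolution after zero-padding:
N_padded = 128 * 8 = 1024
df = fs / N_padded
   = 8000 / 1024
   = 7.8125 Hz

7.8125 Hz


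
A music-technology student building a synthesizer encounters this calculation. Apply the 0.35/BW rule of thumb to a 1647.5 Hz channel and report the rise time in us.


Rise time from bandwidth relationship:
tr = 0.35 / BW
   = 0.35 / 1647.5
   = 0.0002124430956 s
   = 212.4431 us

212.4431 us


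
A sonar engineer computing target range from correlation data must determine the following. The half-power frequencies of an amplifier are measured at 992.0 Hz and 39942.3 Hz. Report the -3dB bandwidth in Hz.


Bandwidth is the difference of -3dB frequencies:
BW = f_high - f_low
   = 39942.3 - 992.0
   = 38950.3 Hz

38950.3 Hz


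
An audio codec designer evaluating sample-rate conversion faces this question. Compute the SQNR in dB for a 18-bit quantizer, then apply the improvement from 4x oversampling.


Step 1 — baseline SQNR at Nyquist:
SQNR_base = 6.02*N + 1.76
          = 6.02*18 + 1.76
          = 110.12 dB

Step 2 — oversampling processing gain:
G = 10*log10(OSR) = 10*log10(4) = 6.02 dB

Step 3 — total:
SQNR_total = 110.12 + 6.02 = 116.14 dB

Base SQNR = 110.12 dB; oversampled SQNR = 116.14 dB


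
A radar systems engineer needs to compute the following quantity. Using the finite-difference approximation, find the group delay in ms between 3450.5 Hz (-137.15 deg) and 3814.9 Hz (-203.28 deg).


Group delay from phase difference:
tau = -d(phi)/d(omega)
d(phi) = -66.13 deg = -1.154186 rad
d(omega) = 2*pi*(3814.9 - 3450.5) = 2289.5927 rad/s
tau = -(-1.154186) / 2289.5927
    = 0.5041 ms

0.5041 ms


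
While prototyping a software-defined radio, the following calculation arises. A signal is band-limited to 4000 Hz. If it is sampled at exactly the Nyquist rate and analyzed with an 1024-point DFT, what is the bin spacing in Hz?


Step 1 — Nyquist sampling rate:
fs = 2 * fmax = 2 * 4000 = 8000 Hz

Step 2 — DFT bin spacing:
df = fs / N = 8000 / 1024 = 7.8125 Hz

7.8125 Hz


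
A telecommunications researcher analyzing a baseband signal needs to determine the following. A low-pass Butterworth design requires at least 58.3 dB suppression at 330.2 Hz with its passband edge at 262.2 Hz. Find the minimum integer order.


Butterworth filter order formula:
n = log10(10^(A/10) - 1) / (2 * log10(f_stop/f_pass))
10^(58.3/10) - 1 = 676081.9754
f_stop/f_pass = 330.2 / 262.2 = 1.2593
n = 29.108 -> ceil = 30

30


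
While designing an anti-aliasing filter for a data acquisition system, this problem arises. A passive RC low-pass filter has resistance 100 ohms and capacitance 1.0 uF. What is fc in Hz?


Cutoff frequency of a first-order RC filter:
fc = 1 / (2 * pi * R * C)
C = 1.0 uF = 1e-06 F
fc = 1 / (2 * pi * 100 * 1e-06)
   = 1 / 0.00062831853071796
   = 1591.549431 Hz

1591.549431 Hz


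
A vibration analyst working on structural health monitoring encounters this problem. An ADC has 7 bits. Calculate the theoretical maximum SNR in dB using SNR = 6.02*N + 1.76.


Theoretical SNR for a full-scale sinusoid:
SNR = 6.02 * N + 1.76
    = 6.02 * 7 + 1.76
    = 42.14 + 1.76
    = 43.9 dB

43.9 dB


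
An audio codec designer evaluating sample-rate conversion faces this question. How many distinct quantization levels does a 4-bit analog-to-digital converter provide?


Number of quantization levels = 2^N
= 2^4
= 16

16


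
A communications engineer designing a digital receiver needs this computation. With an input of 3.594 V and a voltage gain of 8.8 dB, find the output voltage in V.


Output voltage from dB gain:
V_out = V_in * 10^(gain_dB / 20)
      = 3.594 * 10^(8.8 / 20)
      = 3.594 * 2.754229
      = 9.8987 V

9.8987 V


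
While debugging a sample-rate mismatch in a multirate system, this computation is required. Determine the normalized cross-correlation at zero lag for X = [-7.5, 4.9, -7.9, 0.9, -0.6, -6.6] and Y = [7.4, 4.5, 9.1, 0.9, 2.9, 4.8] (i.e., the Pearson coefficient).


Pearson correlation coefficient (population):
r = cov(X,Y) / (std(X) * std(Y))
Mean X = -2.8, Mean Y = 4.9333
Cov(X,Y) = -9.178333
Std(X) = 4.836666, Std(Y) = 2.709654
r = -0.7003

-0.7003


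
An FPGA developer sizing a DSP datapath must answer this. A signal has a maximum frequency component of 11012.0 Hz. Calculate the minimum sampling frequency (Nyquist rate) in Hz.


The Nyquist rate is twice the maximum frequency component.
fs_min = 2 * fmax
      = 2 * 11012.0
      = 22024.0 Hz

22024.0


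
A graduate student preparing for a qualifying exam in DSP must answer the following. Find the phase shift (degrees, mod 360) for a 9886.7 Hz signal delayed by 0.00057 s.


Phase shift from frequency and time delay:
phi = 360 * f * t_delay
    = 360 * 9886.7 * 0.00057
    = 2028.75 degrees
    mod 360 = 228.75 degrees

228.75 degrees


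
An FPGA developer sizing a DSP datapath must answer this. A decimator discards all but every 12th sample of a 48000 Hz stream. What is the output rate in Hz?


Decimation reduces the sample rate:
fs_out = fs_in / M
       = 48000 / 12
       = 4000.0 Hz

4000.0 Hz


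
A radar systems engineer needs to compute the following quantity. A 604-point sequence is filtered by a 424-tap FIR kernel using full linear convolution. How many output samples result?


Linear convolution output length:
L = N + M - 1
  = 604 + 424 - 1
  = 1027 samples

1027


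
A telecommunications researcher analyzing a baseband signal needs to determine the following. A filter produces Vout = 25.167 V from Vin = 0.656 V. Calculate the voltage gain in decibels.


Voltage gain in dB:
G = 20 * log10(Vout / Vin)
  = 20 * log10(25.167 / 0.656)
  = 20 * log10(38.364329)
  = 20 * 1.583928
  = 31.68 dB

31.68 dB


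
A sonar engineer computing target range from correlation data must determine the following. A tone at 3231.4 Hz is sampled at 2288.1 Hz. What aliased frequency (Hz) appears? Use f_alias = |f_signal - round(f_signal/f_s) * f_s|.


Compute the nearest integer multiple of fs to the signal:
n = round(3231.4 / 2288.1) = 1
f_alias = |3231.4 - 1 * 2288.1|
        = |3231.4 - 2288.1|
        = 943.3 Hz

943.3


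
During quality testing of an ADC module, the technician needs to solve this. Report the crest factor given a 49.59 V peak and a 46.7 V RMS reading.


Crest factor is the ratio of peak to RMS:
CF = V_peak / V_rms
   = 49.59 / 46.7
   = 1.0619

1.0619


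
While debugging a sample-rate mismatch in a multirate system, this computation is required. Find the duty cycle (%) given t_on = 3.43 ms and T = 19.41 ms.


Duty cycle as a percentage:
DC = (t_on / T) * 100
   = (3.43 / 19.41) * 100
   = 0.176713 * 100
   = 17.67 %

17.67 %


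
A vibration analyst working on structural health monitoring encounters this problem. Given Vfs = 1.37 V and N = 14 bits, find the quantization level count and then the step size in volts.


Step 1 — number of quantization levels:
L = 2^N = 2^14 = 16384

Step 2 — LSB step size:
delta = Vfs / L
      = 1.37 / 16384
      = 8.362e-05 V

Levels = 16384; step size = 8.362e-05 V


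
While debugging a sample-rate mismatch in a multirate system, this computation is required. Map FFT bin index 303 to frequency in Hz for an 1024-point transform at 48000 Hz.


Frequency of DFT bin k:
f_k = k * fs / N
    = 303 * 48000 / 1024
    = 14544000 / 1024
    = 14203.125 Hz

14203.125 Hz


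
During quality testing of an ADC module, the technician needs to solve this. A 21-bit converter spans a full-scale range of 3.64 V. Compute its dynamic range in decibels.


Dynamic range from full-scale to LSB:
V_min = V_max / 2^bits = 3.64 / 2^21
DR = 20 * log10(V_max / V_min)
   = 20 * log10(2^21)
   = 20 * 21 * log10(2)
   = 126.43 dB

126.43 dB


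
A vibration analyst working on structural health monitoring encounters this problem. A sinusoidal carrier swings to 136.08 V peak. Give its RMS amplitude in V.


RMS voltage for a sinusoidal waveform:
V_rms = V_peak / sqrt(2)
      = 136.08 / 1.414214
      = 96.223 V

96.223 V


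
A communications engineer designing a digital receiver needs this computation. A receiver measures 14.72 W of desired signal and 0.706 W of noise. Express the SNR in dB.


SNR in decibels:
SNR = 10 * log10(Ps / Pn)
    = 10 * log10(14.72 / 0.706)
    = 10 * log10(20.8499)
    = 10 * 1.3191
    = 13.19 dB

13.19 dB


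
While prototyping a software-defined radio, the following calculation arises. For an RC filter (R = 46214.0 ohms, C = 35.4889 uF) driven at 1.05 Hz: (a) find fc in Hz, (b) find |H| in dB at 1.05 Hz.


Step 1 — cutoff frequency:
fc = 1 / (2*pi*R*C)
C = 35.4889 uF = 3.54889e-05 F
fc = 1 / (2*pi*46214.0*3.54889e-05)
   = 0.0970407 Hz

Step 2 — magnitude at f = 1.05 Hz:
|H(f)| = 1 / sqrt(1 + (f/fc)^2)
f/fc = 1.05 / 0.0970407 = 10.820202
|H| = 1 / sqrt(1 + 117.076771) = 0.0920275
|H|_dB = 20*log10(0.0920275) = -20.72 dB

fc = 0.0970407 Hz; |H(1.05 Hz)| = -20.72 dB


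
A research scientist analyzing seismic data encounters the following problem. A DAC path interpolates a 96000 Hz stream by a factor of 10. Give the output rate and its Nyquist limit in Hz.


Step 1 — output sample rate after interpolation by L:
fs_out = L * fs_in = 10 * 96000 = 960000 Hz

Step 2 — Nyquist frequency of the output stream:
f_Nyq = fs_out / 2 = 960000 / 2 = 480000.0 Hz

fs_out = 960000 Hz; f_Nyquist = 480000.0 Hz


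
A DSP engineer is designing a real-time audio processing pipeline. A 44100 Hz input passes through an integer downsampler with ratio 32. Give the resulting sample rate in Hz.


Decimation reduces the sample rate:
fs_out = fs_in / M
       = 44100 / 32
       = 1378.125 Hz

1378.125 Hz


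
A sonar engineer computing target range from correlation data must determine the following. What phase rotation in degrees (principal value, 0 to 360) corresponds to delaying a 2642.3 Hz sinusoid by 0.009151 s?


Phase shift from frequency and time delay:
phi = 360 * f * t_delay
    = 360 * 2642.3 * 0.009151
    = 8704.69 degrees
    mod 360 = 64.69 degrees

64.69 degrees


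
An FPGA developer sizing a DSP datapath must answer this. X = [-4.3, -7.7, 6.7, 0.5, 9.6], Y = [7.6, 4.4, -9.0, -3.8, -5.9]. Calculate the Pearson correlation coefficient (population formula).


Pearson correlation coefficient (population):
r = cov(X,Y) / (std(X) * std(Y))
Mean X = 0.96, Mean Y = -1.34
Cov(X,Y) = -35.7936
Std(X) = 6.48802, Std(Y) = 6.299079
r = -0.8758

-0.8758


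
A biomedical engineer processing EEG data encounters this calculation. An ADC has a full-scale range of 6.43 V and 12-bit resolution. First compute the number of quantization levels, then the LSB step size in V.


Step 1 — number of quantization levels:
L = 2^N = 2^12 = 4096

Step 2 — LSB step size:
delta = Vfs / L
      = 6.43 / 4096
      = 0.00156982 V

Levels = 4096; step size = 0.00156982 V


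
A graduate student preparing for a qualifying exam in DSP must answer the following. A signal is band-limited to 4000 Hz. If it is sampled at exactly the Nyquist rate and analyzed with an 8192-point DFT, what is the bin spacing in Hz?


Step 1 — Nyquist sampling rate:
fs = 2 * fmax = 2 * 4000 = 8000 Hz

Step 2 — DFT bin spacing:
df = fs / N = 8000 / 8192 = 0.9766 Hz

0.9766 Hz


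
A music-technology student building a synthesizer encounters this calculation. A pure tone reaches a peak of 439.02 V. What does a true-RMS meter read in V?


RMS voltage for a sinusoidal waveform:
V_rms = V_peak / sqrt(2)
      = 439.02 / 1.414214
      = 310.434 V

310.434 V


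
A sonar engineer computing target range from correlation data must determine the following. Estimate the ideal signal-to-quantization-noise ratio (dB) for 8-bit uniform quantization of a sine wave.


Theoretical SNR for a full-scale sinusoid:
SNR = 6.02 * N + 1.76
    = 6.02 * 8 + 1.76
    = 48.16 + 1.76
    = 49.92 dB

49.92 dB


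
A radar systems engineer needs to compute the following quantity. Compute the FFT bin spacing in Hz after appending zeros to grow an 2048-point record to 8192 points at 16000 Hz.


Frequency resolution after zero-padding:
N_padded = 2048 * 4 = 8192
df = fs / N_padded
   = 16000 / 8192
   = 1.9531 Hz

1.9531 Hz


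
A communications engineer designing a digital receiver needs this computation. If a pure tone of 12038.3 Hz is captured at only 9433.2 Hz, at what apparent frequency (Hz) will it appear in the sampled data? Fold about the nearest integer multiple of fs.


Compute the nearest integer multiple of fs to the signal:
n = round(12038.3 / 9433.2) = 1
f_alias = |12038.3 - 1 * 9433.2|
        = |12038.3 - 9433.2|
        = 2605.1 Hz

2605.1


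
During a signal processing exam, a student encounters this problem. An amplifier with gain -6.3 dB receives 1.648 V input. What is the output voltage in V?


Output voltage from dB gain:
V_out = V_in * 10^(gain_dB / 20)
      = 1.648 * 10^(-6.3 / 20)
      = 1.648 * 0.484172
      = 0.7979 V

0.7979 V


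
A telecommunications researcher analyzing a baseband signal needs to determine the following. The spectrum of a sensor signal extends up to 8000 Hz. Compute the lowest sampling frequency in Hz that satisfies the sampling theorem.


The Nyquist rate is twice the maximum frequency component.
fs_min = 2 * fmax
      = 2 * 8000
      = 16000 Hz

16000


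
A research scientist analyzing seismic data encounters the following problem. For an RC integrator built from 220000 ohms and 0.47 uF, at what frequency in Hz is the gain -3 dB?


Cutoff frequency of a first-order RC filter:
fc = 1 / (2 * pi * R * C)
C = 0.47 uF = 4.7e-07 F
fc = 1 / (2 * pi * 220000 * 4.7e-07)
   = 1 / 0.64968136076237
   = 1.539216 Hz

1.539216 Hz


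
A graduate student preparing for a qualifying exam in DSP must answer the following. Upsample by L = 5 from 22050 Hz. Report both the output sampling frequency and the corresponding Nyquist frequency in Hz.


Step 1 — output sample rate after interpolation by L:
fs_out = L * fs_in = 5 * 22050 = 110250 Hz

Step 2 — Nyquist frequency of the output stream:
f_Nyq = fs_out / 2 = 110250 / 2 = 55125.0 Hz

fs_out = 110250 Hz; f_Nyquist = 55125.0 Hz


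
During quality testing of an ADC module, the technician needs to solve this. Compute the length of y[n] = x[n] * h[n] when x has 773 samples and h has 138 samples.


Linear convolution output length:
L = N + M - 1
  = 773 + 138 - 1
  = 910 samples

910


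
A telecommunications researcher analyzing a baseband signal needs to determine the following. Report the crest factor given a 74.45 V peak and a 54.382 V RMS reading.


Crest factor is the ratio of peak to RMS:
CF = V_peak / V_rms
   = 74.45 / 54.382
   = 1.369

1.369


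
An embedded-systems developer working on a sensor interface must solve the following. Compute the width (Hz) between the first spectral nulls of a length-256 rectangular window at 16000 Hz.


Main lobe width for a rectangular window:
Width = 2 * fs / N
      = 2 * 16000 / 256
      = 32000 / 256
      = 125.0 Hz

125.0 Hz


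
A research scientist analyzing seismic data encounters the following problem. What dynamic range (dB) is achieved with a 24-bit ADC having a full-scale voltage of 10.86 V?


Dynamic range from full-scale to LSB:
V_min = V_max / 2^bits = 10.86 / 2^24
DR = 20 * log10(V_max / V_min)
   = 20 * log10(2^24)
   = 20 * 24 * log10(2)
   = 144.49 dB

144.49 dB


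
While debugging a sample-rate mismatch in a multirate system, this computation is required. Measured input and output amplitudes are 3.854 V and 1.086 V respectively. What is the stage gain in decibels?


Voltage gain in dB:
G = 20 * log10(Vout / Vin)
  = 20 * log10(1.086 / 3.854)
  = 20 * log10(0.281785)
  = 20 * -0.550082
  = -11.0 dB

-11.0 dB


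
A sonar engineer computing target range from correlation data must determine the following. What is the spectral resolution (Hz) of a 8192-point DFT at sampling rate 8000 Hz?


DFT frequency resolution:
df = fs / N
   = 8000 / 8192
   = 0.9766 Hz

0.9766 Hz


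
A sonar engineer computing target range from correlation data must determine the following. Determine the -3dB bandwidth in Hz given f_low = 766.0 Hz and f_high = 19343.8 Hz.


Bandwidth is the difference of -3dB frequencies:
BW = f_high - f_low
   = 19343.8 - 766.0
   = 18577.8 Hz

18577.8 Hz


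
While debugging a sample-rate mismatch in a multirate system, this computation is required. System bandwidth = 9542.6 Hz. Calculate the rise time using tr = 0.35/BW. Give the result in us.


Rise time from bandwidth relationship:
tr = 0.35 / BW
   = 0.35 / 9542.6
   = 3.667763503e-05 s
   = 36.6776 us

36.6776 us


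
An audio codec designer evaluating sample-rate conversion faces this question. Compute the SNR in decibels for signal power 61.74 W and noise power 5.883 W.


SNR in decibels:
SNR = 10 * log10(Ps / Pn)
    = 10 * log10(61.74 / 5.883)
    = 10 * log10(10.4946)
    = 10 * 1.021
    = 10.21 dB

10.21 dB


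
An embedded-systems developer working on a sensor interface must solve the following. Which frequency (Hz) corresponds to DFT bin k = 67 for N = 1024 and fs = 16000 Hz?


Frequency of DFT bin k:
f_k = k * fs / N
    = 67 * 16000 / 1024
    = 1072000 / 1024
    = 1046.875 Hz

1046.875 Hz


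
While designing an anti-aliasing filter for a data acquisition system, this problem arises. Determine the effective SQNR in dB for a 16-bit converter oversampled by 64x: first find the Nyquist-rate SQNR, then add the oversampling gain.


Step 1 — baseline SQNR at Nyquist:
SQNR_base = 6.02*N + 1.76
          = 6.02*16 + 1.76
          = 98.08 dB

Step 2 — oversampling processing gain:
G = 10*log10(OSR) = 10*log10(64) = 18.06 dB

Step 3 — total:
SQNR_total = 98.08 + 18.06 = 116.14 dB

Base SQNR = 98.08 dB; oversampled SQNR = 116.14 dB


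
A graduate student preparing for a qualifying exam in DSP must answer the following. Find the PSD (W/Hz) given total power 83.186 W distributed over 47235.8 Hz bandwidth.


Power spectral density:
PSD = P / BW
    = 83.186 / 47235.8
    = 0.00176108 W/Hz

0.00176108 W/Hz


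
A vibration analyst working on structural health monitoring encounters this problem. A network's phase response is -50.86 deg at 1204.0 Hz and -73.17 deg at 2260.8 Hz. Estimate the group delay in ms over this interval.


Group delay from phase difference:
tau = -d(phi)/d(omega)
d(phi) = -22.31 deg = -0.389383 rad
d(omega) = 2*pi*(2260.8 - 1204.0) = 6640.0702 rad/s
tau = -(-0.389383) / 6640.0702
    = 0.0586 ms

0.0586 ms


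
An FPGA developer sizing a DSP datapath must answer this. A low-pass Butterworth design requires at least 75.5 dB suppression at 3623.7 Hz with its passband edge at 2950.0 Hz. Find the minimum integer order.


Butterworth filter order formula:
n = log10(10^(A/10) - 1) / (2 * log10(f_stop/f_pass))
10^(75.5/10) - 1 = 35481337.9234
f_stop/f_pass = 3623.7 / 2950.0 = 1.2284
n = 42.2589 -> ceil = 43

43


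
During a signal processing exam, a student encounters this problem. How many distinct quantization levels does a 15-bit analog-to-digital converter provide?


Number of quantization levels = 2^N
= 2^15
= 32768

32768


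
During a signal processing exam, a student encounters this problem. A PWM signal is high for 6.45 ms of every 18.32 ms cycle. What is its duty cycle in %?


Duty cycle as a percentage:
DC = (t_on / T) * 100
   = (6.45 / 18.32) * 100
   = 0.352074 * 100
   = 35.21 %

35.21 %


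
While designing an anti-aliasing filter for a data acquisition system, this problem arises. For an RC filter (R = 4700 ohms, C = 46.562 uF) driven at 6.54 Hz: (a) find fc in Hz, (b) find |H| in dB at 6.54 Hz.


Step 1 — cutoff frequency:
fc = 1 / (2*pi*R*C)
C = 46.562 uF = 4.6562e-05 F
fc = 1 / (2*pi*4700*4.6562e-05)
   = 0.727262 Hz

Step 2 — magnitude at f = 6.54 Hz:
|H(f)| = 1 / sqrt(1 + (f/fc)^2)
f/fc = 6.54 / 0.727262 = 8.992633
|H| = 1 / sqrt(1 + 80.867448) = 0.1105209
|H|_dB = 20*log10(0.1105209) = -19.13 dB

fc = 0.727262 Hz; |H(6.54 Hz)| = -19.13 dB


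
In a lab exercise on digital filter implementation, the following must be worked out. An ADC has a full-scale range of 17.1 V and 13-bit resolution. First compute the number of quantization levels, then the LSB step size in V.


Step 1 — number of quantization levels:
L = 2^N = 2^13 = 8192

Step 2 — LSB step size:
delta = Vfs / L
      = 17.1 / 8192
      = 0.0020874 V

Levels = 8192; step size = 0.0020874 V


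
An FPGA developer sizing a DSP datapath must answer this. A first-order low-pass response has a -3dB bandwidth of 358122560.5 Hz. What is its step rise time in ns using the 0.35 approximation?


Rise time from bandwidth relationship:
tr = 0.35 / BW
   = 0.35 / 358122560.5
   = 9.773190483e-10 s
   = 0.9773 ns

0.9773 ns


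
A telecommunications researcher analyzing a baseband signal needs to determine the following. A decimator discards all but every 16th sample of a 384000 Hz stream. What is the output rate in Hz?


Decimation reduces the sample rate:
fs_out = fs_in / M
       = 384000 / 16
       = 24000.0 Hz

24000.0 Hz


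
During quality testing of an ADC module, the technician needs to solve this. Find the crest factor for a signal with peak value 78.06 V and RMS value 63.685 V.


Crest factor is the ratio of peak to RMS:
CF = V_peak / V_rms
   = 78.06 / 63.685
   = 1.2257

1.2257


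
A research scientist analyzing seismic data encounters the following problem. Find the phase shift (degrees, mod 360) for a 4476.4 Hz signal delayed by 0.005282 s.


Phase shift from frequency and time delay:
phi = 360 * f * t_delay
    = 360 * 4476.4 * 0.005282
    = 8511.96 degrees
    mod 360 = 231.96 degrees

231.96 degrees


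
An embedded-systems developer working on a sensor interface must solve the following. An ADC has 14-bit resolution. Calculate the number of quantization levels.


Number of quantization levels = 2^N
= 2^14
= 16384

16384


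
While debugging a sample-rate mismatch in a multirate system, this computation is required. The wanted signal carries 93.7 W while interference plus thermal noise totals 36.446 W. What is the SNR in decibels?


SNR in decibels:
SNR = 10 * log10(Ps / Pn)
    = 10 * log10(93.7 / 36.446)
    = 10 * log10(2.5709)
    = 10 * 0.4101
    = 4.1 dB

4.1 dB


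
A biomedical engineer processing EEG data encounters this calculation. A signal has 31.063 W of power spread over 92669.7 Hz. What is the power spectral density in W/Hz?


Power spectral density:
PSD = P / BW
    = 31.063 / 92669.7
    = 0.0003352 W/Hz

0.0003352 W/Hz


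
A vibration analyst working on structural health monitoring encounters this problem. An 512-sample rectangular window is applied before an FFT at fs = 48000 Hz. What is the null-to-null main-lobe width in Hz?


Main lobe width for a rectangular window:
Width = 2 * fs / N
      = 2 * 48000 / 512
      = 96000 / 512
      = 187.5 Hz

187.5 Hz


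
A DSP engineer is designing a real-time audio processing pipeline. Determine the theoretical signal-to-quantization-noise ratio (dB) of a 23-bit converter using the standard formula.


Theoretical SNR for a full-scale sinusoid:
SNR = 6.02 * N + 1.76
    = 6.02 * 23 + 1.76
    = 138.46 + 1.76
    = 140.22 dB

140.22 dB


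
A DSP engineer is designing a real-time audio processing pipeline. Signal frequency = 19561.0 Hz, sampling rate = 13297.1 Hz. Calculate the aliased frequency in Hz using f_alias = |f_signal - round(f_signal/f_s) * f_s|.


Compute the nearest integer multiple of fs to the signal:
n = round(19561.0 / 13297.1) = 1
f_alias = |19561.0 - 1 * 13297.1|
        = |19561.0 - 13297.1|
        = 6263.9 Hz

6263.9
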